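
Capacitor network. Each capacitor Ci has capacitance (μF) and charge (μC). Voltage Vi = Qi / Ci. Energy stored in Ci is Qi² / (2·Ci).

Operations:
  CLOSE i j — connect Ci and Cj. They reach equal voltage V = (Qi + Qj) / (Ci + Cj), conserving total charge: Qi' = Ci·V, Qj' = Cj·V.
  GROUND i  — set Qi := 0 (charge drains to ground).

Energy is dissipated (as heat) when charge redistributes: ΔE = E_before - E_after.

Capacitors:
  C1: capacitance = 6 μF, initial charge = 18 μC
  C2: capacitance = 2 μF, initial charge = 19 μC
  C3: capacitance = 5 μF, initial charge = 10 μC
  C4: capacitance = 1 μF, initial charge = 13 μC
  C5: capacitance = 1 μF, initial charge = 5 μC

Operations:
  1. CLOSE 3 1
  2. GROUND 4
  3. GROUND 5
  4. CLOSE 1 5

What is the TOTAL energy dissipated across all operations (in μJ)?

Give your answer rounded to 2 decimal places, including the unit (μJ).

Answer: 101.14 μJ

Derivation:
Initial: C1(6μF, Q=18μC, V=3.00V), C2(2μF, Q=19μC, V=9.50V), C3(5μF, Q=10μC, V=2.00V), C4(1μF, Q=13μC, V=13.00V), C5(1μF, Q=5μC, V=5.00V)
Op 1: CLOSE 3-1: Q_total=28.00, C_total=11.00, V=2.55; Q3=12.73, Q1=15.27; dissipated=1.364
Op 2: GROUND 4: Q4=0; energy lost=84.500
Op 3: GROUND 5: Q5=0; energy lost=12.500
Op 4: CLOSE 1-5: Q_total=15.27, C_total=7.00, V=2.18; Q1=13.09, Q5=2.18; dissipated=2.777
Total dissipated: 101.140 μJ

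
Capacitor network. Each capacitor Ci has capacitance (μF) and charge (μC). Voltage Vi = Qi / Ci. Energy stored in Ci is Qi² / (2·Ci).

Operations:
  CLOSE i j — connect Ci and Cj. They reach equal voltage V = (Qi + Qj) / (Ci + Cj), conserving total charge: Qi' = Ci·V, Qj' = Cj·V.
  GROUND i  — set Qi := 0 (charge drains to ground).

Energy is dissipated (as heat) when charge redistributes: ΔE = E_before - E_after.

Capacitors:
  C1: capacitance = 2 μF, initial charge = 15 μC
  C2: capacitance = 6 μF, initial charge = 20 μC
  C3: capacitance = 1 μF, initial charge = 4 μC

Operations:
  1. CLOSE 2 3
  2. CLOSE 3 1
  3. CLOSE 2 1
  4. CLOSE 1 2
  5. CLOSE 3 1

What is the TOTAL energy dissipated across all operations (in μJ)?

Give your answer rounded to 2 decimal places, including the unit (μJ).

Initial: C1(2μF, Q=15μC, V=7.50V), C2(6μF, Q=20μC, V=3.33V), C3(1μF, Q=4μC, V=4.00V)
Op 1: CLOSE 2-3: Q_total=24.00, C_total=7.00, V=3.43; Q2=20.57, Q3=3.43; dissipated=0.190
Op 2: CLOSE 3-1: Q_total=18.43, C_total=3.00, V=6.14; Q3=6.14, Q1=12.29; dissipated=5.526
Op 3: CLOSE 2-1: Q_total=32.86, C_total=8.00, V=4.11; Q2=24.64, Q1=8.21; dissipated=5.526
Op 4: CLOSE 1-2: Q_total=32.86, C_total=8.00, V=4.11; Q1=8.21, Q2=24.64; dissipated=0.000
Op 5: CLOSE 3-1: Q_total=14.36, C_total=3.00, V=4.79; Q3=4.79, Q1=9.57; dissipated=1.381
Total dissipated: 12.623 μJ

Answer: 12.62 μJ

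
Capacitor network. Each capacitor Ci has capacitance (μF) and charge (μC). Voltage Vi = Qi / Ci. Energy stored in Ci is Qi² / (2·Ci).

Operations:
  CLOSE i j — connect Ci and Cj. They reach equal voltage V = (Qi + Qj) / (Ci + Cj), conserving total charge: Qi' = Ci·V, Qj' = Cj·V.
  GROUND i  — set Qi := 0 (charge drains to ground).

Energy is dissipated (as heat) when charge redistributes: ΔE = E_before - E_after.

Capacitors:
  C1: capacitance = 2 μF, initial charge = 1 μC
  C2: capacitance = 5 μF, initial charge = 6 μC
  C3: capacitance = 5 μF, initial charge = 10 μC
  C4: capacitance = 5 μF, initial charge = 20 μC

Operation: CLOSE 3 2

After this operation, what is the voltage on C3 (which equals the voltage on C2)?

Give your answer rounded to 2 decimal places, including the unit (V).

Answer: 1.60 V

Derivation:
Initial: C1(2μF, Q=1μC, V=0.50V), C2(5μF, Q=6μC, V=1.20V), C3(5μF, Q=10μC, V=2.00V), C4(5μF, Q=20μC, V=4.00V)
Op 1: CLOSE 3-2: Q_total=16.00, C_total=10.00, V=1.60; Q3=8.00, Q2=8.00; dissipated=0.800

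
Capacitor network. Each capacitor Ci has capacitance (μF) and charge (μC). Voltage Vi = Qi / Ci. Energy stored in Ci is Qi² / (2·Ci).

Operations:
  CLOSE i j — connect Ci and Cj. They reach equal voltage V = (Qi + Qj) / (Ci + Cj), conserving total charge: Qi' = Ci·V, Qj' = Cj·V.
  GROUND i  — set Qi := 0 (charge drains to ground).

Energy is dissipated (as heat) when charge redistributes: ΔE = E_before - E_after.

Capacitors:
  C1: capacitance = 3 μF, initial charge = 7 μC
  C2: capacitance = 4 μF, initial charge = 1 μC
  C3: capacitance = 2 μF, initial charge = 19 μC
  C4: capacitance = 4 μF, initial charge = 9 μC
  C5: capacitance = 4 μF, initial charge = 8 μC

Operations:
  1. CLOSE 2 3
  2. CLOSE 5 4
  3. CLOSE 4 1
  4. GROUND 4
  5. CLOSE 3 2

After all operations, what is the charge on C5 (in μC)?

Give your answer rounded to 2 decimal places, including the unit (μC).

Answer: 8.50 μC

Derivation:
Initial: C1(3μF, Q=7μC, V=2.33V), C2(4μF, Q=1μC, V=0.25V), C3(2μF, Q=19μC, V=9.50V), C4(4μF, Q=9μC, V=2.25V), C5(4μF, Q=8μC, V=2.00V)
Op 1: CLOSE 2-3: Q_total=20.00, C_total=6.00, V=3.33; Q2=13.33, Q3=6.67; dissipated=57.042
Op 2: CLOSE 5-4: Q_total=17.00, C_total=8.00, V=2.12; Q5=8.50, Q4=8.50; dissipated=0.062
Op 3: CLOSE 4-1: Q_total=15.50, C_total=7.00, V=2.21; Q4=8.86, Q1=6.64; dissipated=0.037
Op 4: GROUND 4: Q4=0; energy lost=9.806
Op 5: CLOSE 3-2: Q_total=20.00, C_total=6.00, V=3.33; Q3=6.67, Q2=13.33; dissipated=0.000
Final charges: Q1=6.64, Q2=13.33, Q3=6.67, Q4=0.00, Q5=8.50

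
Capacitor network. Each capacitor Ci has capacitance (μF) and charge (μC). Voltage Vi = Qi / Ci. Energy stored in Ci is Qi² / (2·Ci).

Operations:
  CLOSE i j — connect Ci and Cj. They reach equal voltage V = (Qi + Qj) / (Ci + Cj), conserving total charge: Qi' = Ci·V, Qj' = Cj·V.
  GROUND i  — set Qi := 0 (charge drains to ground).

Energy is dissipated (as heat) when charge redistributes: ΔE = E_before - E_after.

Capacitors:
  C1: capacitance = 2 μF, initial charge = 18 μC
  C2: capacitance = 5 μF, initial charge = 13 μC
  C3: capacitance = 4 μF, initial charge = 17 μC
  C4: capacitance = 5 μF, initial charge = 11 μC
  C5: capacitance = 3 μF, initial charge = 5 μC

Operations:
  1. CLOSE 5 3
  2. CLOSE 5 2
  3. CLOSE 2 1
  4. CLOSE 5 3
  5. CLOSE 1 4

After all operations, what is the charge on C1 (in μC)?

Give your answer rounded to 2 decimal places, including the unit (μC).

Initial: C1(2μF, Q=18μC, V=9.00V), C2(5μF, Q=13μC, V=2.60V), C3(4μF, Q=17μC, V=4.25V), C4(5μF, Q=11μC, V=2.20V), C5(3μF, Q=5μC, V=1.67V)
Op 1: CLOSE 5-3: Q_total=22.00, C_total=7.00, V=3.14; Q5=9.43, Q3=12.57; dissipated=5.720
Op 2: CLOSE 5-2: Q_total=22.43, C_total=8.00, V=2.80; Q5=8.41, Q2=14.02; dissipated=0.276
Op 3: CLOSE 2-1: Q_total=32.02, C_total=7.00, V=4.57; Q2=22.87, Q1=9.15; dissipated=27.426
Op 4: CLOSE 5-3: Q_total=20.98, C_total=7.00, V=3.00; Q5=8.99, Q3=11.99; dissipated=0.099
Op 5: CLOSE 1-4: Q_total=20.15, C_total=7.00, V=2.88; Q1=5.76, Q4=14.39; dissipated=4.026
Final charges: Q1=5.76, Q2=22.87, Q3=11.99, Q4=14.39, Q5=8.99

Answer: 5.76 μC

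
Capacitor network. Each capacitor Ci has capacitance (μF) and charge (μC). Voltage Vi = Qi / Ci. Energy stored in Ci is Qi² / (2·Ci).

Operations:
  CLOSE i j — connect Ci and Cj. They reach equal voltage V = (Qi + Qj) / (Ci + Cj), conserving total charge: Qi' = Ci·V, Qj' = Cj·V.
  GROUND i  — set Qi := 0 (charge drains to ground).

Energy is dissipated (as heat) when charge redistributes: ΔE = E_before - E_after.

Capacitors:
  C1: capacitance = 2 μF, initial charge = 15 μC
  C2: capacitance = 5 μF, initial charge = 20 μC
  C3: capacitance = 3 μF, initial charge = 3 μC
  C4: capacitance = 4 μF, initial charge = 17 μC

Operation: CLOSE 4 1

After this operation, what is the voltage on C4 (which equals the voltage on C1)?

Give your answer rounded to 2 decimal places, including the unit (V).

Answer: 5.33 V

Derivation:
Initial: C1(2μF, Q=15μC, V=7.50V), C2(5μF, Q=20μC, V=4.00V), C3(3μF, Q=3μC, V=1.00V), C4(4μF, Q=17μC, V=4.25V)
Op 1: CLOSE 4-1: Q_total=32.00, C_total=6.00, V=5.33; Q4=21.33, Q1=10.67; dissipated=7.042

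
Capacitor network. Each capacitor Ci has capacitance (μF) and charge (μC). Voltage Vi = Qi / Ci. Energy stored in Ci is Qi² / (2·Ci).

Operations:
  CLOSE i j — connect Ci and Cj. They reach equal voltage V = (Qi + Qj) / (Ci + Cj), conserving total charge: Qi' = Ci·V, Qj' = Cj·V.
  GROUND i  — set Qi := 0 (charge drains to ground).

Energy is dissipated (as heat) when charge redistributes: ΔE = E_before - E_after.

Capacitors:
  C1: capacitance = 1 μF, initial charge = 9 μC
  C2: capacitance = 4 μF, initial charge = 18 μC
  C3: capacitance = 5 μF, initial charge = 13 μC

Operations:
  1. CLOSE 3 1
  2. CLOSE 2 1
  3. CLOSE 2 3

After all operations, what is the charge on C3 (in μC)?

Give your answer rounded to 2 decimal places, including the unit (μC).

Answer: 19.81 μC

Derivation:
Initial: C1(1μF, Q=9μC, V=9.00V), C2(4μF, Q=18μC, V=4.50V), C3(5μF, Q=13μC, V=2.60V)
Op 1: CLOSE 3-1: Q_total=22.00, C_total=6.00, V=3.67; Q3=18.33, Q1=3.67; dissipated=17.067
Op 2: CLOSE 2-1: Q_total=21.67, C_total=5.00, V=4.33; Q2=17.33, Q1=4.33; dissipated=0.278
Op 3: CLOSE 2-3: Q_total=35.67, C_total=9.00, V=3.96; Q2=15.85, Q3=19.81; dissipated=0.494
Final charges: Q1=4.33, Q2=15.85, Q3=19.81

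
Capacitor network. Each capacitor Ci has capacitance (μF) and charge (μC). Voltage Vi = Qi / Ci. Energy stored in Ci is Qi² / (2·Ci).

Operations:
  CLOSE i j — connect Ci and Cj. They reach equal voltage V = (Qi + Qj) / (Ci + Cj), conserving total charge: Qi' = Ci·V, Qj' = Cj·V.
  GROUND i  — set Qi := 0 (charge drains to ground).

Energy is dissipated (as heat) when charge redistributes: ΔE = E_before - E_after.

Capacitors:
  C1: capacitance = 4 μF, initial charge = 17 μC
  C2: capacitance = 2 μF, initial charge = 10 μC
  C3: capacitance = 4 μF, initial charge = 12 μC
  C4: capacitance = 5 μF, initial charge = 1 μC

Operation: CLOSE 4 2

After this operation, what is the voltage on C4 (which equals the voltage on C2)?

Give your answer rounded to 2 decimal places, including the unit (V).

Initial: C1(4μF, Q=17μC, V=4.25V), C2(2μF, Q=10μC, V=5.00V), C3(4μF, Q=12μC, V=3.00V), C4(5μF, Q=1μC, V=0.20V)
Op 1: CLOSE 4-2: Q_total=11.00, C_total=7.00, V=1.57; Q4=7.86, Q2=3.14; dissipated=16.457

Answer: 1.57 V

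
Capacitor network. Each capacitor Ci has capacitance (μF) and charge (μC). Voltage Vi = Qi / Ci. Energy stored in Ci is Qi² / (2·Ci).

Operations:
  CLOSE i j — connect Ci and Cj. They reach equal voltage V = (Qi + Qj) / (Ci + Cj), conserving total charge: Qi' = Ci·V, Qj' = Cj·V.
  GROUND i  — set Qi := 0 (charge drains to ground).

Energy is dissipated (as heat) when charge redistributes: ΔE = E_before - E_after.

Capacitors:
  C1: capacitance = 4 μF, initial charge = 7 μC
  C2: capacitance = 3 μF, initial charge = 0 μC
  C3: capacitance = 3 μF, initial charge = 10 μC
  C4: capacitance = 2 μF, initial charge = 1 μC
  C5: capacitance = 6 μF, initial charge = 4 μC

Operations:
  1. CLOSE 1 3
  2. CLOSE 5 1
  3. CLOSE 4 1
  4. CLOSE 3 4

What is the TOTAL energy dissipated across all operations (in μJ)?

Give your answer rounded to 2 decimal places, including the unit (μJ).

Initial: C1(4μF, Q=7μC, V=1.75V), C2(3μF, Q=0μC, V=0.00V), C3(3μF, Q=10μC, V=3.33V), C4(2μF, Q=1μC, V=0.50V), C5(6μF, Q=4μC, V=0.67V)
Op 1: CLOSE 1-3: Q_total=17.00, C_total=7.00, V=2.43; Q1=9.71, Q3=7.29; dissipated=2.149
Op 2: CLOSE 5-1: Q_total=13.71, C_total=10.00, V=1.37; Q5=8.23, Q1=5.49; dissipated=3.725
Op 3: CLOSE 4-1: Q_total=6.49, C_total=6.00, V=1.08; Q4=2.16, Q1=4.32; dissipated=0.506
Op 4: CLOSE 3-4: Q_total=9.45, C_total=5.00, V=1.89; Q3=5.67, Q4=3.78; dissipated=1.090
Total dissipated: 7.470 μJ

Answer: 7.47 μJ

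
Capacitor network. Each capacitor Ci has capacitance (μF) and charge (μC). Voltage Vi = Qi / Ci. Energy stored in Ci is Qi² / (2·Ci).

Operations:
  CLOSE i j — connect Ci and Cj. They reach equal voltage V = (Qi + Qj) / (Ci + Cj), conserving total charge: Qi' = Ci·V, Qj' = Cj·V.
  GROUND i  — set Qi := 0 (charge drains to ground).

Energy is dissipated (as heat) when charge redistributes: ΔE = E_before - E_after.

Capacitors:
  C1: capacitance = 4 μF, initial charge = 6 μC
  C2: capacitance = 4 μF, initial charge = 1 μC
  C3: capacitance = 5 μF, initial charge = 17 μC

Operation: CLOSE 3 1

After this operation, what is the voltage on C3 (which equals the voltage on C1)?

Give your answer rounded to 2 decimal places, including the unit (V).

Initial: C1(4μF, Q=6μC, V=1.50V), C2(4μF, Q=1μC, V=0.25V), C3(5μF, Q=17μC, V=3.40V)
Op 1: CLOSE 3-1: Q_total=23.00, C_total=9.00, V=2.56; Q3=12.78, Q1=10.22; dissipated=4.011

Answer: 2.56 V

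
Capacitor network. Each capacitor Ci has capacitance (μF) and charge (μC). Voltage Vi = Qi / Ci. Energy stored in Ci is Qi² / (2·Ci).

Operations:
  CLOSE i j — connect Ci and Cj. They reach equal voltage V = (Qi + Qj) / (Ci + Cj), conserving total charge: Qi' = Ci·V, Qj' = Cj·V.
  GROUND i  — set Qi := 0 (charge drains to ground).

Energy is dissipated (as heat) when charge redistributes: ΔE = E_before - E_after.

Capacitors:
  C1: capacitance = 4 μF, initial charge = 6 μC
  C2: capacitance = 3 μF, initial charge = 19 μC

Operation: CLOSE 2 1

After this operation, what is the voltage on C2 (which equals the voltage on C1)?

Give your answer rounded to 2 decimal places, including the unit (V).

Initial: C1(4μF, Q=6μC, V=1.50V), C2(3μF, Q=19μC, V=6.33V)
Op 1: CLOSE 2-1: Q_total=25.00, C_total=7.00, V=3.57; Q2=10.71, Q1=14.29; dissipated=20.024

Answer: 3.57 V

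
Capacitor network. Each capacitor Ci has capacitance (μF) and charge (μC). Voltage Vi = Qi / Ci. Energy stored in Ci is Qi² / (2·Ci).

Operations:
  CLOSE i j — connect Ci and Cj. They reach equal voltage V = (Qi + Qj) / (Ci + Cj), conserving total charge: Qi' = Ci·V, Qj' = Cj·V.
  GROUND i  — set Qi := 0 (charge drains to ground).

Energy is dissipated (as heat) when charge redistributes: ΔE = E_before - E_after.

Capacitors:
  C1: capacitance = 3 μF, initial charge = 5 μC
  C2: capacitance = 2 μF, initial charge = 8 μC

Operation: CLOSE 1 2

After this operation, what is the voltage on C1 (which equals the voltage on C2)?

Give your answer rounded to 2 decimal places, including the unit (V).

Answer: 2.60 V

Derivation:
Initial: C1(3μF, Q=5μC, V=1.67V), C2(2μF, Q=8μC, V=4.00V)
Op 1: CLOSE 1-2: Q_total=13.00, C_total=5.00, V=2.60; Q1=7.80, Q2=5.20; dissipated=3.267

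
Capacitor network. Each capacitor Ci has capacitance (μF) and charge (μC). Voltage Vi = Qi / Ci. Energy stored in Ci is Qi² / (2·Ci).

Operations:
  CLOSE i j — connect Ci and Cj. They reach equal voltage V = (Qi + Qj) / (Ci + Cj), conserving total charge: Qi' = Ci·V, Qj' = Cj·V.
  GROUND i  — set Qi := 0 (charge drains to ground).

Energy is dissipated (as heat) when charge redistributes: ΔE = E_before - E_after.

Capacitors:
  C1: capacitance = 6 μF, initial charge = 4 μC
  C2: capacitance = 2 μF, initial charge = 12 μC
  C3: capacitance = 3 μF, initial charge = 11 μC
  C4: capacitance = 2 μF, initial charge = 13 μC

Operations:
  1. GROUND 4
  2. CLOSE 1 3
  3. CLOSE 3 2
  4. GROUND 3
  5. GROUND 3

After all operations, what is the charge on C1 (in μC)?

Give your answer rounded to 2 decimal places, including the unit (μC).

Initial: C1(6μF, Q=4μC, V=0.67V), C2(2μF, Q=12μC, V=6.00V), C3(3μF, Q=11μC, V=3.67V), C4(2μF, Q=13μC, V=6.50V)
Op 1: GROUND 4: Q4=0; energy lost=42.250
Op 2: CLOSE 1-3: Q_total=15.00, C_total=9.00, V=1.67; Q1=10.00, Q3=5.00; dissipated=9.000
Op 3: CLOSE 3-2: Q_total=17.00, C_total=5.00, V=3.40; Q3=10.20, Q2=6.80; dissipated=11.267
Op 4: GROUND 3: Q3=0; energy lost=17.340
Op 5: GROUND 3: Q3=0; energy lost=0.000
Final charges: Q1=10.00, Q2=6.80, Q3=0.00, Q4=0.00

Answer: 10.00 μC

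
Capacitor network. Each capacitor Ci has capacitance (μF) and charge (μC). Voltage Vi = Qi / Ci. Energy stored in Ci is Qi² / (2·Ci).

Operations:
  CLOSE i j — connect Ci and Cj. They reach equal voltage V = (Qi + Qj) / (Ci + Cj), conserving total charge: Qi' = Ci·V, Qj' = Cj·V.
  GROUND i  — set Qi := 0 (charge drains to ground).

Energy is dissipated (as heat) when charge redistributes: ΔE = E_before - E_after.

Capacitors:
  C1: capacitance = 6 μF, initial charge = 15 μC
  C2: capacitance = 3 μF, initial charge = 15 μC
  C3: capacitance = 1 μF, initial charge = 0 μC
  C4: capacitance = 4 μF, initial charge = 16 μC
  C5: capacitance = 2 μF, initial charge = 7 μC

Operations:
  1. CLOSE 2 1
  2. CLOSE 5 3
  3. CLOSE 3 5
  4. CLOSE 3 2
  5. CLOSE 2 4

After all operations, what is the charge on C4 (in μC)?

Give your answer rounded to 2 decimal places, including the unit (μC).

Initial: C1(6μF, Q=15μC, V=2.50V), C2(3μF, Q=15μC, V=5.00V), C3(1μF, Q=0μC, V=0.00V), C4(4μF, Q=16μC, V=4.00V), C5(2μF, Q=7μC, V=3.50V)
Op 1: CLOSE 2-1: Q_total=30.00, C_total=9.00, V=3.33; Q2=10.00, Q1=20.00; dissipated=6.250
Op 2: CLOSE 5-3: Q_total=7.00, C_total=3.00, V=2.33; Q5=4.67, Q3=2.33; dissipated=4.083
Op 3: CLOSE 3-5: Q_total=7.00, C_total=3.00, V=2.33; Q3=2.33, Q5=4.67; dissipated=0.000
Op 4: CLOSE 3-2: Q_total=12.33, C_total=4.00, V=3.08; Q3=3.08, Q2=9.25; dissipated=0.375
Op 5: CLOSE 2-4: Q_total=25.25, C_total=7.00, V=3.61; Q2=10.82, Q4=14.43; dissipated=0.720
Final charges: Q1=20.00, Q2=10.82, Q3=3.08, Q4=14.43, Q5=4.67

Answer: 14.43 μC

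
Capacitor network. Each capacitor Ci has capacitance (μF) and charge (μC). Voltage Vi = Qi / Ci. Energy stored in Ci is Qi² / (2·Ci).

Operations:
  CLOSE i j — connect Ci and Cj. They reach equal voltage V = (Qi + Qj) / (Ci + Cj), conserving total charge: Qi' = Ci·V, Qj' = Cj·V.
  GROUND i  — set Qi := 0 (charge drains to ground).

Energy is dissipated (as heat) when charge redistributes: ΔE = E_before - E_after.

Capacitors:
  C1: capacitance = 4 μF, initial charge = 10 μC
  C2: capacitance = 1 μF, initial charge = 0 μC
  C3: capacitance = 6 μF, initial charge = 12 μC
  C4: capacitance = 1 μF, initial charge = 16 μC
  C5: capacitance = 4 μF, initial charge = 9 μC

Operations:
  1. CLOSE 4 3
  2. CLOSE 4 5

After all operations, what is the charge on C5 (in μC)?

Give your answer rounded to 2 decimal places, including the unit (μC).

Answer: 10.40 μC

Derivation:
Initial: C1(4μF, Q=10μC, V=2.50V), C2(1μF, Q=0μC, V=0.00V), C3(6μF, Q=12μC, V=2.00V), C4(1μF, Q=16μC, V=16.00V), C5(4μF, Q=9μC, V=2.25V)
Op 1: CLOSE 4-3: Q_total=28.00, C_total=7.00, V=4.00; Q4=4.00, Q3=24.00; dissipated=84.000
Op 2: CLOSE 4-5: Q_total=13.00, C_total=5.00, V=2.60; Q4=2.60, Q5=10.40; dissipated=1.225
Final charges: Q1=10.00, Q2=0.00, Q3=24.00, Q4=2.60, Q5=10.40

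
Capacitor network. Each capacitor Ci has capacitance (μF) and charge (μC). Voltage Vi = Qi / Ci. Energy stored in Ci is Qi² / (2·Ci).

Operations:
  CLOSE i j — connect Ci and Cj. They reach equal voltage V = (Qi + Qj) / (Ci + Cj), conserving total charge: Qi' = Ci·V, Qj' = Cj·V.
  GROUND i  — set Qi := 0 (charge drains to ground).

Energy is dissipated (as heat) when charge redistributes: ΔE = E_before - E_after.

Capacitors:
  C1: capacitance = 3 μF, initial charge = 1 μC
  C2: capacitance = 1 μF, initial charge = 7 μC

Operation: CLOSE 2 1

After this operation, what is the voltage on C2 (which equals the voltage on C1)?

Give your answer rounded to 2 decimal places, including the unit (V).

Initial: C1(3μF, Q=1μC, V=0.33V), C2(1μF, Q=7μC, V=7.00V)
Op 1: CLOSE 2-1: Q_total=8.00, C_total=4.00, V=2.00; Q2=2.00, Q1=6.00; dissipated=16.667

Answer: 2.00 V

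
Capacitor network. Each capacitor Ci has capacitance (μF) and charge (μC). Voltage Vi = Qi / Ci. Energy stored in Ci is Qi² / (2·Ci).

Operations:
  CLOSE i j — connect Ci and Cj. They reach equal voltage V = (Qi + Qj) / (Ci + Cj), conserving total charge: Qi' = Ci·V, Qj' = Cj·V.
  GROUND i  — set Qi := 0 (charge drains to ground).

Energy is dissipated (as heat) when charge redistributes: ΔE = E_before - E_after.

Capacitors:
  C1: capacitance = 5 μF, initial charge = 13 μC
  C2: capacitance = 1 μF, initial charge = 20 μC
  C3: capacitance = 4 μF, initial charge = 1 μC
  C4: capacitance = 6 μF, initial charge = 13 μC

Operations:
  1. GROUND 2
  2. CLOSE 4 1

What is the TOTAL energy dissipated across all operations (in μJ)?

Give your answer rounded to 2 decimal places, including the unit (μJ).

Answer: 200.26 μJ

Derivation:
Initial: C1(5μF, Q=13μC, V=2.60V), C2(1μF, Q=20μC, V=20.00V), C3(4μF, Q=1μC, V=0.25V), C4(6μF, Q=13μC, V=2.17V)
Op 1: GROUND 2: Q2=0; energy lost=200.000
Op 2: CLOSE 4-1: Q_total=26.00, C_total=11.00, V=2.36; Q4=14.18, Q1=11.82; dissipated=0.256
Total dissipated: 200.256 μJ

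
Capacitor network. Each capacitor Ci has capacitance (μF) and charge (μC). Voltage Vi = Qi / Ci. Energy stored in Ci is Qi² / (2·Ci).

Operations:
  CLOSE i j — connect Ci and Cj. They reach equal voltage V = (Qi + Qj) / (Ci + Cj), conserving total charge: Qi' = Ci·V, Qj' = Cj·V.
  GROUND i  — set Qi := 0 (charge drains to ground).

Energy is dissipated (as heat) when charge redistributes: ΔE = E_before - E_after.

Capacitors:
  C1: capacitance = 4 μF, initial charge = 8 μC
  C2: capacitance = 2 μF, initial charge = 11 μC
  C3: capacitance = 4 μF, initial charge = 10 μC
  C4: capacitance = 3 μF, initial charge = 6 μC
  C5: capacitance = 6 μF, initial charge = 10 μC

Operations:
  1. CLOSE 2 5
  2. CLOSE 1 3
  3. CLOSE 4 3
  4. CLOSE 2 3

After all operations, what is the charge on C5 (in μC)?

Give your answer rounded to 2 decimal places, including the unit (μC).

Initial: C1(4μF, Q=8μC, V=2.00V), C2(2μF, Q=11μC, V=5.50V), C3(4μF, Q=10μC, V=2.50V), C4(3μF, Q=6μC, V=2.00V), C5(6μF, Q=10μC, V=1.67V)
Op 1: CLOSE 2-5: Q_total=21.00, C_total=8.00, V=2.62; Q2=5.25, Q5=15.75; dissipated=11.021
Op 2: CLOSE 1-3: Q_total=18.00, C_total=8.00, V=2.25; Q1=9.00, Q3=9.00; dissipated=0.250
Op 3: CLOSE 4-3: Q_total=15.00, C_total=7.00, V=2.14; Q4=6.43, Q3=8.57; dissipated=0.054
Op 4: CLOSE 2-3: Q_total=13.82, C_total=6.00, V=2.30; Q2=4.61, Q3=9.21; dissipated=0.155
Final charges: Q1=9.00, Q2=4.61, Q3=9.21, Q4=6.43, Q5=15.75

Answer: 15.75 μC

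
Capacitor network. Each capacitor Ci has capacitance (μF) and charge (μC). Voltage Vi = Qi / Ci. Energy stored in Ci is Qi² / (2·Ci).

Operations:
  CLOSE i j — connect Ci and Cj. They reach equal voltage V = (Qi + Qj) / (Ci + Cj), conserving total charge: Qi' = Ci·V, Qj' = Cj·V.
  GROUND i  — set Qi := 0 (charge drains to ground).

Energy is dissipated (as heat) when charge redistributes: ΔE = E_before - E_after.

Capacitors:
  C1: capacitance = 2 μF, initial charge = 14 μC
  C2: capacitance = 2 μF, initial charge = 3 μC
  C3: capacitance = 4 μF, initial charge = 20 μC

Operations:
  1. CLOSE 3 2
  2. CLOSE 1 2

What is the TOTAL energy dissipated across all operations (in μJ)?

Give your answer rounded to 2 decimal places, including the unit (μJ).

Answer: 13.18 μJ

Derivation:
Initial: C1(2μF, Q=14μC, V=7.00V), C2(2μF, Q=3μC, V=1.50V), C3(4μF, Q=20μC, V=5.00V)
Op 1: CLOSE 3-2: Q_total=23.00, C_total=6.00, V=3.83; Q3=15.33, Q2=7.67; dissipated=8.167
Op 2: CLOSE 1-2: Q_total=21.67, C_total=4.00, V=5.42; Q1=10.83, Q2=10.83; dissipated=5.014
Total dissipated: 13.181 μJ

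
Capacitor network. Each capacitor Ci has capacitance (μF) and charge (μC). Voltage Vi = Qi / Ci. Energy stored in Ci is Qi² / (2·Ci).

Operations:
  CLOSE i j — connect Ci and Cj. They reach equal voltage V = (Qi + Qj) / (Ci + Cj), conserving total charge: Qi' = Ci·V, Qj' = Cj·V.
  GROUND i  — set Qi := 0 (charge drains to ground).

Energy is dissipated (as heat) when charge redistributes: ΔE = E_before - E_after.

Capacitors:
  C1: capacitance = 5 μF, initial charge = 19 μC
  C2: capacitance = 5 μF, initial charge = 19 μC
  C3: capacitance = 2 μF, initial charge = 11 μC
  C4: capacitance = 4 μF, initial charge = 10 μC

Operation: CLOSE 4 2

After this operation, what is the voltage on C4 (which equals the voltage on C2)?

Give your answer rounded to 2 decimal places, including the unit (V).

Initial: C1(5μF, Q=19μC, V=3.80V), C2(5μF, Q=19μC, V=3.80V), C3(2μF, Q=11μC, V=5.50V), C4(4μF, Q=10μC, V=2.50V)
Op 1: CLOSE 4-2: Q_total=29.00, C_total=9.00, V=3.22; Q4=12.89, Q2=16.11; dissipated=1.878

Answer: 3.22 V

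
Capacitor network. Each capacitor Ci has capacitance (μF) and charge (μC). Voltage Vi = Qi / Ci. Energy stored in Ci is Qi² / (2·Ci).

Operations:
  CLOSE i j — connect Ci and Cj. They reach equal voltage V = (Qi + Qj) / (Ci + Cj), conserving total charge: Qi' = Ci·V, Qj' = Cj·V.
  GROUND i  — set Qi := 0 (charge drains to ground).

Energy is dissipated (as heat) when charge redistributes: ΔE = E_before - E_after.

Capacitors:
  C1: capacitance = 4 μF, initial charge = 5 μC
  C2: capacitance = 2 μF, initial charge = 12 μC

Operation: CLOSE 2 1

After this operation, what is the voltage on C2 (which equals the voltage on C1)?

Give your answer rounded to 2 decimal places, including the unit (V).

Answer: 2.83 V

Derivation:
Initial: C1(4μF, Q=5μC, V=1.25V), C2(2μF, Q=12μC, V=6.00V)
Op 1: CLOSE 2-1: Q_total=17.00, C_total=6.00, V=2.83; Q2=5.67, Q1=11.33; dissipated=15.042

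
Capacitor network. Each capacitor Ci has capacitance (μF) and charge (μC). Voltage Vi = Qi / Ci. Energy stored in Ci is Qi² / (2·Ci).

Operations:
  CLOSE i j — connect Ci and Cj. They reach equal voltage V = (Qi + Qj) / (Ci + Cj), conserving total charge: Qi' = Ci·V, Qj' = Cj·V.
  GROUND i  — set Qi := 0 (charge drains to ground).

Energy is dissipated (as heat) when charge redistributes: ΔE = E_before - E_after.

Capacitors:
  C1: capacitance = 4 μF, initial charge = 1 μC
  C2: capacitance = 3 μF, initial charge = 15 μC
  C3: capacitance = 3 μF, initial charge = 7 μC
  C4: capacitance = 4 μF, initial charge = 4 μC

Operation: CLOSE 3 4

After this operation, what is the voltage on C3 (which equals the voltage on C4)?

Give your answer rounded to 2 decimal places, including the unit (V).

Answer: 1.57 V

Derivation:
Initial: C1(4μF, Q=1μC, V=0.25V), C2(3μF, Q=15μC, V=5.00V), C3(3μF, Q=7μC, V=2.33V), C4(4μF, Q=4μC, V=1.00V)
Op 1: CLOSE 3-4: Q_total=11.00, C_total=7.00, V=1.57; Q3=4.71, Q4=6.29; dissipated=1.524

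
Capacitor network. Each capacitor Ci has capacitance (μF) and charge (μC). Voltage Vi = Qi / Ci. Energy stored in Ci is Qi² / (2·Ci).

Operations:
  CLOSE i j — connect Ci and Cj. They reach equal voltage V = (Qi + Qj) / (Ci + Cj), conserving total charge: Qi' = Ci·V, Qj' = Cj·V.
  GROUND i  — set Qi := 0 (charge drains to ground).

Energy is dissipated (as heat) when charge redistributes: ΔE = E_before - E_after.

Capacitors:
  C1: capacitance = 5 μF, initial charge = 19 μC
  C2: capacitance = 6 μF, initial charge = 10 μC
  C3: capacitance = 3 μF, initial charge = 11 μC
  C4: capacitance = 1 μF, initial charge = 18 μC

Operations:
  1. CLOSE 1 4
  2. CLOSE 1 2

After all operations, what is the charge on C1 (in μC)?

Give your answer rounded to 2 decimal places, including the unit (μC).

Answer: 18.56 μC

Derivation:
Initial: C1(5μF, Q=19μC, V=3.80V), C2(6μF, Q=10μC, V=1.67V), C3(3μF, Q=11μC, V=3.67V), C4(1μF, Q=18μC, V=18.00V)
Op 1: CLOSE 1-4: Q_total=37.00, C_total=6.00, V=6.17; Q1=30.83, Q4=6.17; dissipated=84.017
Op 2: CLOSE 1-2: Q_total=40.83, C_total=11.00, V=3.71; Q1=18.56, Q2=22.27; dissipated=27.614
Final charges: Q1=18.56, Q2=22.27, Q3=11.00, Q4=6.17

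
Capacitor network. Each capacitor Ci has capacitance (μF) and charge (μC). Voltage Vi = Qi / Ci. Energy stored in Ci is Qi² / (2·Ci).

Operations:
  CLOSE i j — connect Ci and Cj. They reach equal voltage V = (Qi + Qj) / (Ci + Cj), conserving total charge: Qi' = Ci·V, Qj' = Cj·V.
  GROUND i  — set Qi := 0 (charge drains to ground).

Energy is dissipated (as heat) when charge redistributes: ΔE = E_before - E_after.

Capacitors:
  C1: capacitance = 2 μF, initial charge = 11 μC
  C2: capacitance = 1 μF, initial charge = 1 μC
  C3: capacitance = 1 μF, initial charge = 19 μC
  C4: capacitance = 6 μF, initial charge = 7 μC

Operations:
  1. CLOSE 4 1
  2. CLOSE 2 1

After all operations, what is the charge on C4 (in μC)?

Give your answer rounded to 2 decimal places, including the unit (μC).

Initial: C1(2μF, Q=11μC, V=5.50V), C2(1μF, Q=1μC, V=1.00V), C3(1μF, Q=19μC, V=19.00V), C4(6μF, Q=7μC, V=1.17V)
Op 1: CLOSE 4-1: Q_total=18.00, C_total=8.00, V=2.25; Q4=13.50, Q1=4.50; dissipated=14.083
Op 2: CLOSE 2-1: Q_total=5.50, C_total=3.00, V=1.83; Q2=1.83, Q1=3.67; dissipated=0.521
Final charges: Q1=3.67, Q2=1.83, Q3=19.00, Q4=13.50

Answer: 13.50 μC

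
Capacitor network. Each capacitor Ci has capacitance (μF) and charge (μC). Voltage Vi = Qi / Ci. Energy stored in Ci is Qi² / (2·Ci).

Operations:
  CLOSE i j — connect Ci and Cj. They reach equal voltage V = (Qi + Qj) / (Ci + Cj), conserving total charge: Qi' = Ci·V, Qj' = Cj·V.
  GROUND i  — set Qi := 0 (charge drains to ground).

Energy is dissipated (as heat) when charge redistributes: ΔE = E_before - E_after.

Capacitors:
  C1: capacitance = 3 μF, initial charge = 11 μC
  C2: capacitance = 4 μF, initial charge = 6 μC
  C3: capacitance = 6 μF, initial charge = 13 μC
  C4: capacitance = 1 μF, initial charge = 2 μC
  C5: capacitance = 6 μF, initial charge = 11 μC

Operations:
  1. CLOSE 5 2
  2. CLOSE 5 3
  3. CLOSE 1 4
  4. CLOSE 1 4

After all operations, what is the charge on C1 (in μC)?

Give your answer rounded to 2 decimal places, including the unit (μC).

Answer: 9.75 μC

Derivation:
Initial: C1(3μF, Q=11μC, V=3.67V), C2(4μF, Q=6μC, V=1.50V), C3(6μF, Q=13μC, V=2.17V), C4(1μF, Q=2μC, V=2.00V), C5(6μF, Q=11μC, V=1.83V)
Op 1: CLOSE 5-2: Q_total=17.00, C_total=10.00, V=1.70; Q5=10.20, Q2=6.80; dissipated=0.133
Op 2: CLOSE 5-3: Q_total=23.20, C_total=12.00, V=1.93; Q5=11.60, Q3=11.60; dissipated=0.327
Op 3: CLOSE 1-4: Q_total=13.00, C_total=4.00, V=3.25; Q1=9.75, Q4=3.25; dissipated=1.042
Op 4: CLOSE 1-4: Q_total=13.00, C_total=4.00, V=3.25; Q1=9.75, Q4=3.25; dissipated=0.000
Final charges: Q1=9.75, Q2=6.80, Q3=11.60, Q4=3.25, Q5=11.60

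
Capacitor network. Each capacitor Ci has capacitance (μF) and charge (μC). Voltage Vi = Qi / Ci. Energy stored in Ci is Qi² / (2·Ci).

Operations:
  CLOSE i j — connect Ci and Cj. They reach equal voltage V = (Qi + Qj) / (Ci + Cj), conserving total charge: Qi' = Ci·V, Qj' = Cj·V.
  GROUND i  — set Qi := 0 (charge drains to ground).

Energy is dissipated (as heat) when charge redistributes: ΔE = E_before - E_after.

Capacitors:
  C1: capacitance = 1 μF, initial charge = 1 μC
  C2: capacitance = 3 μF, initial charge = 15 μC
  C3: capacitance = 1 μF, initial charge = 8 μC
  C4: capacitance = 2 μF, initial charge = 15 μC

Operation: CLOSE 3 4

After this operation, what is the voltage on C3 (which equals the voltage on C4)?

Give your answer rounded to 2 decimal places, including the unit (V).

Answer: 7.67 V

Derivation:
Initial: C1(1μF, Q=1μC, V=1.00V), C2(3μF, Q=15μC, V=5.00V), C3(1μF, Q=8μC, V=8.00V), C4(2μF, Q=15μC, V=7.50V)
Op 1: CLOSE 3-4: Q_total=23.00, C_total=3.00, V=7.67; Q3=7.67, Q4=15.33; dissipated=0.083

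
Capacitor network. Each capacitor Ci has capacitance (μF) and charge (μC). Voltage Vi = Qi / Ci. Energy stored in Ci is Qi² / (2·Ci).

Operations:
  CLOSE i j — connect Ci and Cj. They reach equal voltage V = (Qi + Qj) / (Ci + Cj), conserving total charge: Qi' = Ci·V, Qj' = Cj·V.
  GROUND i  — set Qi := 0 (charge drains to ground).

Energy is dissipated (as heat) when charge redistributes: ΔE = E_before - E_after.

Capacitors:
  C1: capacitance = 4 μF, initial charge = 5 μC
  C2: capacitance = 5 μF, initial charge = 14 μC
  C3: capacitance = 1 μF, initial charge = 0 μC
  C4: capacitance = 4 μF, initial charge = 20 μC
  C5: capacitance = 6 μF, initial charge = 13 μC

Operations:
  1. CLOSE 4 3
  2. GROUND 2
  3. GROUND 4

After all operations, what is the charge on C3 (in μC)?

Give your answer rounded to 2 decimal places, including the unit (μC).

Initial: C1(4μF, Q=5μC, V=1.25V), C2(5μF, Q=14μC, V=2.80V), C3(1μF, Q=0μC, V=0.00V), C4(4μF, Q=20μC, V=5.00V), C5(6μF, Q=13μC, V=2.17V)
Op 1: CLOSE 4-3: Q_total=20.00, C_total=5.00, V=4.00; Q4=16.00, Q3=4.00; dissipated=10.000
Op 2: GROUND 2: Q2=0; energy lost=19.600
Op 3: GROUND 4: Q4=0; energy lost=32.000
Final charges: Q1=5.00, Q2=0.00, Q3=4.00, Q4=0.00, Q5=13.00

Answer: 4.00 μC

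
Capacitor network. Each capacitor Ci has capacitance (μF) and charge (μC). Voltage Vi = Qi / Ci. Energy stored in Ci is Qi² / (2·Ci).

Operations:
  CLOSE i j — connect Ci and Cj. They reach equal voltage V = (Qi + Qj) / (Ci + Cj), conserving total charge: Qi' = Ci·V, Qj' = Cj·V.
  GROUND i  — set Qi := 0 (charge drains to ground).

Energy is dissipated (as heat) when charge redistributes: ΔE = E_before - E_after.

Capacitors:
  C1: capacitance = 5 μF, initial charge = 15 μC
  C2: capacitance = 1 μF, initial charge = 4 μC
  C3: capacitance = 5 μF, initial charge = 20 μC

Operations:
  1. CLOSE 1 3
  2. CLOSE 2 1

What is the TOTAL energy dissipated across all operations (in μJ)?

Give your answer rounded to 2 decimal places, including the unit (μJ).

Answer: 1.35 μJ

Derivation:
Initial: C1(5μF, Q=15μC, V=3.00V), C2(1μF, Q=4μC, V=4.00V), C3(5μF, Q=20μC, V=4.00V)
Op 1: CLOSE 1-3: Q_total=35.00, C_total=10.00, V=3.50; Q1=17.50, Q3=17.50; dissipated=1.250
Op 2: CLOSE 2-1: Q_total=21.50, C_total=6.00, V=3.58; Q2=3.58, Q1=17.92; dissipated=0.104
Total dissipated: 1.354 μJ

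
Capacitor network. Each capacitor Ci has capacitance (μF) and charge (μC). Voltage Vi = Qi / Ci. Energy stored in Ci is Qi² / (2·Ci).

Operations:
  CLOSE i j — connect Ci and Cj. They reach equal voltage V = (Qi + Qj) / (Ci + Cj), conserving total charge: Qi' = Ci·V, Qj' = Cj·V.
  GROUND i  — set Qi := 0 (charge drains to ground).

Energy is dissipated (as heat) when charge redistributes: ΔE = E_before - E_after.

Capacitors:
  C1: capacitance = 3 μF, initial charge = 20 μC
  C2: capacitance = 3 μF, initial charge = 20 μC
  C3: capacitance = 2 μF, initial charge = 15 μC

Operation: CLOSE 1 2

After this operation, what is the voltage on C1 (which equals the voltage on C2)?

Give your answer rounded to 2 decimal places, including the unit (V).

Initial: C1(3μF, Q=20μC, V=6.67V), C2(3μF, Q=20μC, V=6.67V), C3(2μF, Q=15μC, V=7.50V)
Op 1: CLOSE 1-2: Q_total=40.00, C_total=6.00, V=6.67; Q1=20.00, Q2=20.00; dissipated=0.000

Answer: 6.67 V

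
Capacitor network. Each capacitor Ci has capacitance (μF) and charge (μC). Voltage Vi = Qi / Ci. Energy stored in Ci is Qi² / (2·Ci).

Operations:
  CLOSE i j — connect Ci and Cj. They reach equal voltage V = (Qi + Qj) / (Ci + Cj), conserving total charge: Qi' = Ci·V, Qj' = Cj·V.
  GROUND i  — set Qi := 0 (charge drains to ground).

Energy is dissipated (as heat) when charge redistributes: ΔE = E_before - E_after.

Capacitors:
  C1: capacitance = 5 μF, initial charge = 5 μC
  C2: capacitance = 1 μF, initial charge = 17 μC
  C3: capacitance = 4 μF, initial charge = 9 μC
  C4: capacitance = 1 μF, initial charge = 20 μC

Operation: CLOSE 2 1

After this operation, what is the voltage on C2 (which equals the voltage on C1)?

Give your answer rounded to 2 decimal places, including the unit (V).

Answer: 3.67 V

Derivation:
Initial: C1(5μF, Q=5μC, V=1.00V), C2(1μF, Q=17μC, V=17.00V), C3(4μF, Q=9μC, V=2.25V), C4(1μF, Q=20μC, V=20.00V)
Op 1: CLOSE 2-1: Q_total=22.00, C_total=6.00, V=3.67; Q2=3.67, Q1=18.33; dissipated=106.667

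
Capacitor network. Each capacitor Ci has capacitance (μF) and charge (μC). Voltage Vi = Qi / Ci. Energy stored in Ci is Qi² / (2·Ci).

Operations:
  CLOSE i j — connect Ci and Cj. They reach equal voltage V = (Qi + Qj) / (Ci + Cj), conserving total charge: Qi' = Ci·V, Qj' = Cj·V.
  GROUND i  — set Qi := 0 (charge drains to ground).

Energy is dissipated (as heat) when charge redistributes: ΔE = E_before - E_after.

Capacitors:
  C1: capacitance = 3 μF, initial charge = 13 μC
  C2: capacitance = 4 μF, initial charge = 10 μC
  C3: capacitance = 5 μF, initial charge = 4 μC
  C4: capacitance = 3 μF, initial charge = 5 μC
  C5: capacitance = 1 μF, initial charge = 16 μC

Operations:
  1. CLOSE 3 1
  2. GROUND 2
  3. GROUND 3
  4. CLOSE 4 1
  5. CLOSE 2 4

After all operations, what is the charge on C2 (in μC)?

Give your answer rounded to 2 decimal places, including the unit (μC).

Initial: C1(3μF, Q=13μC, V=4.33V), C2(4μF, Q=10μC, V=2.50V), C3(5μF, Q=4μC, V=0.80V), C4(3μF, Q=5μC, V=1.67V), C5(1μF, Q=16μC, V=16.00V)
Op 1: CLOSE 3-1: Q_total=17.00, C_total=8.00, V=2.12; Q3=10.62, Q1=6.38; dissipated=11.704
Op 2: GROUND 2: Q2=0; energy lost=12.500
Op 3: GROUND 3: Q3=0; energy lost=11.289
Op 4: CLOSE 4-1: Q_total=11.38, C_total=6.00, V=1.90; Q4=5.69, Q1=5.69; dissipated=0.158
Op 5: CLOSE 2-4: Q_total=5.69, C_total=7.00, V=0.81; Q2=3.25, Q4=2.44; dissipated=3.081
Final charges: Q1=5.69, Q2=3.25, Q3=0.00, Q4=2.44, Q5=16.00

Answer: 3.25 μC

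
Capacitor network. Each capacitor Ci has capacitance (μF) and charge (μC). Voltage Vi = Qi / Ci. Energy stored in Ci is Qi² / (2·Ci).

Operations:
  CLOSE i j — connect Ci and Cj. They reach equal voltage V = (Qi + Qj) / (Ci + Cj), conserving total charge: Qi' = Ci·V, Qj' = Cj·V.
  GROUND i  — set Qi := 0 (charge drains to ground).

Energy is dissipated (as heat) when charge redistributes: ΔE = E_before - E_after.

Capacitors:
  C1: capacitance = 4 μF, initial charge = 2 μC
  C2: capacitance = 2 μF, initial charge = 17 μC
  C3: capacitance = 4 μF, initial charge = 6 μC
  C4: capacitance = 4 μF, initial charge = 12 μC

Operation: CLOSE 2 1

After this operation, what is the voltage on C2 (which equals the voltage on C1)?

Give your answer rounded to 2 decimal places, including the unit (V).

Answer: 3.17 V

Derivation:
Initial: C1(4μF, Q=2μC, V=0.50V), C2(2μF, Q=17μC, V=8.50V), C3(4μF, Q=6μC, V=1.50V), C4(4μF, Q=12μC, V=3.00V)
Op 1: CLOSE 2-1: Q_total=19.00, C_total=6.00, V=3.17; Q2=6.33, Q1=12.67; dissipated=42.667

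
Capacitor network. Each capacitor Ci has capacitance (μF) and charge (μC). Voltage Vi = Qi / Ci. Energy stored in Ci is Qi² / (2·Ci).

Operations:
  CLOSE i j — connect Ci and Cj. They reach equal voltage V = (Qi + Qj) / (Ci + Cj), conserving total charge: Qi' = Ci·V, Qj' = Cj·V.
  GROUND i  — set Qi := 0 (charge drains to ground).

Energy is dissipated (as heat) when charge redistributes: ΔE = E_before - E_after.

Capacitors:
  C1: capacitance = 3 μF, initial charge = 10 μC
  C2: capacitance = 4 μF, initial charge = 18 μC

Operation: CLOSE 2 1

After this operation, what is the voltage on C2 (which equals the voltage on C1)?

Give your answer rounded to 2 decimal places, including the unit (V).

Initial: C1(3μF, Q=10μC, V=3.33V), C2(4μF, Q=18μC, V=4.50V)
Op 1: CLOSE 2-1: Q_total=28.00, C_total=7.00, V=4.00; Q2=16.00, Q1=12.00; dissipated=1.167

Answer: 4.00 V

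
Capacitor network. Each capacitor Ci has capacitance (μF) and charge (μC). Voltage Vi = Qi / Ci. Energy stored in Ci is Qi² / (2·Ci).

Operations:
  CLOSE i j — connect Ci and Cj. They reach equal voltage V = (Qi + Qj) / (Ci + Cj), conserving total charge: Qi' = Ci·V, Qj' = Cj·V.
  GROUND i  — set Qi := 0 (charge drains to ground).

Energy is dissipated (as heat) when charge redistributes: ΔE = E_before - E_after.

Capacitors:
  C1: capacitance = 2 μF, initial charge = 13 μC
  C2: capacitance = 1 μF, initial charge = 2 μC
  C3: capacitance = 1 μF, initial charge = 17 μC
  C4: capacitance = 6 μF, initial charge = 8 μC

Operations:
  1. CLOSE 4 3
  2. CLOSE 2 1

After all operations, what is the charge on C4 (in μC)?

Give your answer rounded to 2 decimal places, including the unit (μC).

Initial: C1(2μF, Q=13μC, V=6.50V), C2(1μF, Q=2μC, V=2.00V), C3(1μF, Q=17μC, V=17.00V), C4(6μF, Q=8μC, V=1.33V)
Op 1: CLOSE 4-3: Q_total=25.00, C_total=7.00, V=3.57; Q4=21.43, Q3=3.57; dissipated=105.190
Op 2: CLOSE 2-1: Q_total=15.00, C_total=3.00, V=5.00; Q2=5.00, Q1=10.00; dissipated=6.750
Final charges: Q1=10.00, Q2=5.00, Q3=3.57, Q4=21.43

Answer: 21.43 μC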